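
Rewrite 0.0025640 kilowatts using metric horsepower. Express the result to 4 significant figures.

0.003486 metric horsepower

1 kW = 1.35962 PS.
Thus 0.0025640 × 1.35962 ≈ 0.003486 PS.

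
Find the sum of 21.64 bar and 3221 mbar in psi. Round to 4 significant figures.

360.6 pounds per square inch

21.64 bar = 313.862 psi and 3221 mbar = 46.7167 psi.
313.862 + 46.7167 ≈ 360.6 psi.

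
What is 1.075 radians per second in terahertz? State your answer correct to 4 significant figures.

1.711 × 10^-13 terahertz

1 radian per second = 1.59155 × 10^-13 THz.
So 1.075 × 1.59155 × 10^-13 ≈ 1.711 × 10^-13 THz.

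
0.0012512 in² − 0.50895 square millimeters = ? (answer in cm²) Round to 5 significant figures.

0.0012512 in² = 0.00807224 cm² and 0.50895 mm² = 0.00508950 cm².
0.00807224 − 0.00508950 ≈ 0.0029827 cm².

0.0029827 cm²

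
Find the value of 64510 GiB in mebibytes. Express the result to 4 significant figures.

1 gibibyte = 1024.00 MiB.
So 64510 × 1024.00 ≈ 6.606e+7 MiB.

6.606e+7 MiB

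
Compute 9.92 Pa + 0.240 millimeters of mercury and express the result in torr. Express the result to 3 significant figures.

0.314 torr

9.92 Pa = 0.0744061 torr and 0.240 mmHg = 0.240000 torr.
0.0744061 + 0.240000 ≈ 0.314 torr.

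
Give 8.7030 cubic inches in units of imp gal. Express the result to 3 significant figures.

0.0314 imp gal

1 in³ = 0.00360465 imperial gallons.
So 8.7030 × 0.00360465 ≈ 0.0314 imp gal.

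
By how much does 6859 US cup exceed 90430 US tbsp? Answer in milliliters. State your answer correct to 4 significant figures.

285600 mL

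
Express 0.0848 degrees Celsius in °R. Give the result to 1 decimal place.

491.8 °R

°R = (°C + 273.15) × 9/5.
Applying the formula gives 491.8 °R.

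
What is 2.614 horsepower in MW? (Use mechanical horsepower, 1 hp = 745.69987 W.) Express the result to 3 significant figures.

1 horsepower = 0.000745700 MW.
Thus 2.614 × 0.000745700 ≈ 0.00195 MW.

0.00195 megawatts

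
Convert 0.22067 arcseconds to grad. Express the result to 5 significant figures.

6.8108e-5 grad

1 arcsec = 0.000308642 grad.
Thus 0.22067 × 0.000308642 ≈ 6.8108e-5 grad.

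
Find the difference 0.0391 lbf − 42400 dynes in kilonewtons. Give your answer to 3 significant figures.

0.0391 lbf = 0.000173925 kN and 42400 dyn = 0.000424000 kN.
0.000173925 − 0.000424000 ≈ -0.000250 kN.

-0.000250 kN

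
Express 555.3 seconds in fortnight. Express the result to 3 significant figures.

1 s = 8.26720 × 10^-7 fortnight.
555.3 × 8.26720 × 10^-7 ≈ 0.000459 fortnight.

0.000459 fortnight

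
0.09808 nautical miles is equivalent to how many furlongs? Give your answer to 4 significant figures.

1 nmi = 9.20624 furlongs.
Then 0.09808 × 9.20624 ≈ 0.9029 furlong.

0.9029 furlongs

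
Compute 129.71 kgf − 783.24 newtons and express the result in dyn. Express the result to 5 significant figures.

129.71 kgf = 1.27202e+8 dyn and 783.24 N = 7.83240e+7 dyn.
1.27202e+8 − 7.83240e+7 ≈ 4.8878e+7 dyn.

4.8878e+7 dyn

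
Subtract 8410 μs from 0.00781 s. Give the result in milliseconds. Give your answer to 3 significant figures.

-0.600 milliseconds

0.00781 s = 7.81000 ms and 8410 μs = 8.41000 ms.
7.81000 − 8.41000 ≈ -0.600 ms.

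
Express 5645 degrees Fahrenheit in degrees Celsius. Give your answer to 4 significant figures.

°F = °C × 9/5 + 32.
Applying the formula gives 3118 °C.

3118 °C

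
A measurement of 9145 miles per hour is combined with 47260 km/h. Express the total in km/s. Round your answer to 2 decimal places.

17.22 km/s

9145 mph = 4.08818 km/s and 47260 km/h = 13.1278 km/s.
4.08818 + 13.1278 ≈ 17.22 km/s.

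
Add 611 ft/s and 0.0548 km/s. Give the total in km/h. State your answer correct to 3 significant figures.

611 ft/s = 670.438 km/h and 0.0548 km/s = 197.280 km/h.
670.438 + 197.280 ≈ 868 km/h.

868 km/h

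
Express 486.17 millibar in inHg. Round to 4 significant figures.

14.36 inHg

1 mbar = 0.0295300 inches of mercury.
So 486.17 × 0.0295300 ≈ 14.36 inHg.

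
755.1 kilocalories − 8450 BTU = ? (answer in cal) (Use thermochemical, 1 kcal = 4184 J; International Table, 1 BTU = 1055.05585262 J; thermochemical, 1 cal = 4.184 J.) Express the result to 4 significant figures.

755.1 kcal = 755100 cal and 8450 BTU = 2.13079 × 10^6 cal.
755100 − 2.13079 × 10^6 ≈ -1.376 × 10^6 cal.

-1.376 × 10^6 calories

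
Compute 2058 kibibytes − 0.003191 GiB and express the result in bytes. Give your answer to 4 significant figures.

-1.319e+6 bytes

2058 KiB = 2.10739e+6 B and 0.003191 GiB = 3.42631e+6 B.
2.10739e+6 − 3.42631e+6 ≈ -1.319e+6 B.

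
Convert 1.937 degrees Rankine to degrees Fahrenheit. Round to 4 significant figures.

-457.7 °F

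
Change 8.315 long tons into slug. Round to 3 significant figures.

579 slug

1 long ton = 69.6213 slugs.
Thus 8.315 × 69.6213 ≈ 579 slug.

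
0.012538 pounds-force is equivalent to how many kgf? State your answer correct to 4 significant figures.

0.005687 kilograms-force

1 pound-force = 0.453592 kgf.
0.012538 × 0.453592 ≈ 0.005687 kgf.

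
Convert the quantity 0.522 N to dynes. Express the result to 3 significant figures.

1 N = 100000 dyn.
Thus 0.522 × 100000 ≈ 52200 dyn.

52200 dyn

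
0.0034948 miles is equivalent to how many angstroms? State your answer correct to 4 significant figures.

1 mile = 1.60934e+13 Å.
Then 0.0034948 × 1.60934e+13 ≈ 5.624e+10 Å.

5.624e+10 angstroms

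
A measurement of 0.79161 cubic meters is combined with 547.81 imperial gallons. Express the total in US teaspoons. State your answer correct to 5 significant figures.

665870 US tsp

0.79161 m³ = 160605 US tsp and 547.81 imp gal = 505261 US tsp.
160605 + 505261 ≈ 665870 US tsp.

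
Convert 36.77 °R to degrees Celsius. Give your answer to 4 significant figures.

-252.7 °C

°R = (°C + 273.15) × 9/5.
Applying the formula gives -252.7 °C.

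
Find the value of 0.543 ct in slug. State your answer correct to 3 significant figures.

1 carat = 1.37044 × 10^-5 slug.
Thus 0.543 × 1.37044 × 10^-5 ≈ 7.44 × 10^-6 slug.

7.44 × 10^-6 slugs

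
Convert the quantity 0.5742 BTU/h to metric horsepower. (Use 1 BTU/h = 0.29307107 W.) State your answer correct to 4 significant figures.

1 BTU per hour = 0.000398466 PS.
So 0.5742 × 0.000398466 ≈ 0.0002288 PS.

0.0002288 metric horsepower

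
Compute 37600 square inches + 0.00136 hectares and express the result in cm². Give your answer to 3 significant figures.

37600 in² = 242580 cm² and 0.00136 ha = 136000 cm².
242580 + 136000 ≈ 379000 cm².

379000 cm²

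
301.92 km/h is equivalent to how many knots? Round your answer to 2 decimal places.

163.02 knots

1 kilometer per hour = 0.539957 knots.
301.92 × 0.539957 ≈ 163.02 kn.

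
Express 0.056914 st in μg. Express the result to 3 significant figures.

3.61 × 10^8 μg

1 st = 6.35029 × 10^9 μg.
So 0.056914 × 6.35029 × 10^9 ≈ 3.61 × 10^8 μg.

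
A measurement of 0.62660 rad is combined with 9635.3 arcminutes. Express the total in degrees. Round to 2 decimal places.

196.49 degrees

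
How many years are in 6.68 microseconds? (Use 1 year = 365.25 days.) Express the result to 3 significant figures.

1 microsecond = 3.16881e-14 yr.
So 6.68 × 3.16881e-14 ≈ 2.12e-13 yr.

2.12e-13 yr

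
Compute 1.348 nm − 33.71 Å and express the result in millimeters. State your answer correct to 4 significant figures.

-2.023e-6 mm

1.348 nm = 1.34800e-6 mm and 33.71 Å = 3.37100e-6 mm.
1.34800e-6 − 3.37100e-6 ≈ -2.023e-6 mm.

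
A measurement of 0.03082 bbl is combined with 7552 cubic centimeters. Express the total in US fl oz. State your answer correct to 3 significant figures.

0.03082 bbl = 165.688 US fl oz and 7552 cm³ = 255.363 US fl oz.
165.688 + 255.363 ≈ 421 US fl oz.

421 US fluid ounces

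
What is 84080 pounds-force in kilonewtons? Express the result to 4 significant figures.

1 pound-force = 0.00444822 kN.
84080 × 0.00444822 ≈ 374.0 kN.

374.0 kN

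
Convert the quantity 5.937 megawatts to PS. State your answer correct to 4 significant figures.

8072 metric horsepower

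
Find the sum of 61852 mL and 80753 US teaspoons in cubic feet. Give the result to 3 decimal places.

16.240 cubic feet

61852 mL = 2.18428 ft³ and 80753 US tsp = 14.0561 ft³.
2.18428 + 14.0561 ≈ 16.240 ft³.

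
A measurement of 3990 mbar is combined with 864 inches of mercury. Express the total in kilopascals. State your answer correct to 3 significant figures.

3990 mbar = 399.000 kPa and 864 inHg = 2925.84 kPa.
399.000 + 2925.84 ≈ 3320 kPa.

3320 kilopascals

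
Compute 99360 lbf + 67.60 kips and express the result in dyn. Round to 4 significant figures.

99360 lbf = 4.41975 × 10^10 dyn and 67.60 kip = 3.00700 × 10^10 dyn.
4.41975 × 10^10 + 3.00700 × 10^10 ≈ 7.427 × 10^10 dyn.

7.427 × 10^10 dynes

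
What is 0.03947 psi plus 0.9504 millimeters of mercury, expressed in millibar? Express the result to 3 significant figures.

3.99 millibar

0.03947 psi = 2.72136 mbar and 0.9504 mmHg = 1.26710 mbar.
2.72136 + 1.26710 ≈ 3.99 mbar.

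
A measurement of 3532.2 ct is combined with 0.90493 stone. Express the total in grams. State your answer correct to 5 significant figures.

3532.2 ct = 706.440 g and 0.90493 st = 5746.57 g.
706.440 + 5746.57 ≈ 6453.0 g.

6453.0 grams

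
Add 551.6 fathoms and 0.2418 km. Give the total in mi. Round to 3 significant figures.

0.777 miles

551.6 fathom = 0.626818 mi and 0.2418 km = 0.150248 mi.
0.626818 + 0.150248 ≈ 0.777 mi.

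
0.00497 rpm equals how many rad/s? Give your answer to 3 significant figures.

0.000520 rad/s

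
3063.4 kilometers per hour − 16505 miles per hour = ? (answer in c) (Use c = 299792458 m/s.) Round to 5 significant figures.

-2.1773 × 10^-5 c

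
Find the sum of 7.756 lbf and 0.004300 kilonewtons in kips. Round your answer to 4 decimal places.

0.0087 kip

7.756 lbf = 0.00775600 kip and 0.004300 kN = 0.000966678 kip.
0.00775600 + 0.000966678 ≈ 0.0087 kip.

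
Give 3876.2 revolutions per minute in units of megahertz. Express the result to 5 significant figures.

6.4603 × 10^-5 MHz

1 revolution per minute = 1.66667 × 10^-8 megahertz.
3876.2 × 1.66667 × 10^-8 ≈ 6.4603 × 10^-5 MHz.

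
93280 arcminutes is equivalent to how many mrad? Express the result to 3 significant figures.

1 arcminute = 0.290888 milliradians.
93280 × 0.290888 ≈ 27100 mrad.

27100 mrad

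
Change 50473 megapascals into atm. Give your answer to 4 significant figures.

498100 atmospheres

1 megapascal = 9.86923 atmospheres.
Thus 50473 × 9.86923 ≈ 498100 atm.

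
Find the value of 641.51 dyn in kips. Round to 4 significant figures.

1.442e-6 kip

1 dyne = 2.24809e-9 kip.
Thus 641.51 × 2.24809e-9 ≈ 1.442e-6 kip.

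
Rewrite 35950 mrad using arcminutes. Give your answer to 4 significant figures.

123600 arcmin

1 mrad = 3.43775 arcmin.
Thus 35950 × 3.43775 ≈ 123600 arcmin.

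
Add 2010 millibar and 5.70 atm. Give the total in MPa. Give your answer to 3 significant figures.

0.779 MPa

2010 mbar = 0.2010000 MPa and 5.70 atm = 0.5775525 MPa.
0.2010000 + 0.5775525 ≈ 0.779 MPa.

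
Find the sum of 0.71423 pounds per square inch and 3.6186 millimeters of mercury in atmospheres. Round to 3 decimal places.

0.71423 psi = 0.0486005 atm and 3.6186 mmHg = 0.00476132 atm.
0.0486005 + 0.00476132 ≈ 0.053 atm.

0.053 atmospheres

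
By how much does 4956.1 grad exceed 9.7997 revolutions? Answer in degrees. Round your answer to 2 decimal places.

932.60 °

4956.1 grad = 4460.49 ° and 9.7997 rev = 3527.89 °.
4460.49 − 3527.89 ≈ 932.60 °.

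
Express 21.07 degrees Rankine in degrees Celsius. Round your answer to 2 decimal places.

°R = (°C + 273.15) × 9/5.
Applying the formula gives -261.44 °C.

-261.44 degrees Celsius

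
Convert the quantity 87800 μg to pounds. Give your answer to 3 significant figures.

0.000194 pounds

1 μg = 2.20462e-9 pounds.
Thus 87800 × 2.20462e-9 ≈ 0.000194 lb.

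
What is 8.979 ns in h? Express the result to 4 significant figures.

1 nanosecond = 2.77778e-13 h.
8.979 × 2.77778e-13 ≈ 2.494e-12 h.

2.494e-12 h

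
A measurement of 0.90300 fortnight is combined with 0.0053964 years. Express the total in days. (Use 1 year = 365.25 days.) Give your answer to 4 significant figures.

0.90300 fortnight = 12.6420 d and 0.0053964 yr = 1.97104 d.
12.6420 + 1.97104 ≈ 14.61 d.

14.61 d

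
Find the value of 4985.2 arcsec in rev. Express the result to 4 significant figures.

0.003847 revolutions

1 arcsecond = 7.71605 × 10^-7 rev.
So 4985.2 × 7.71605 × 10^-7 ≈ 0.003847 rev.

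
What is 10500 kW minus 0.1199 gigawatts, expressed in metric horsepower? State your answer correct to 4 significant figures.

-148700 PS

10500 kW = 14276.0 PS and 0.1199 GW = 163019 PS.
14276.0 − 163019 ≈ -148700 PS.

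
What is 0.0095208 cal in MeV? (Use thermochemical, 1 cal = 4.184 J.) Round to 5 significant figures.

2.4863e+11 megaelectronvolts

1 calorie = 2.61145e+13 MeV.
0.0095208 × 2.61145e+13 ≈ 2.4863e+11 MeV.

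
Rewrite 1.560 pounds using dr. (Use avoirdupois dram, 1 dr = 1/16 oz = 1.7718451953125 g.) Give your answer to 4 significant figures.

1 pound = 256.000 drams.
1.560 × 256.000 ≈ 399.4 dr.

399.4 drams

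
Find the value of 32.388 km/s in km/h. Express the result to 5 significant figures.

116600 kilometers per hour

1 km/s = 3600.00 km/h.
Thus 32.388 × 3600.00 ≈ 116600 km/h.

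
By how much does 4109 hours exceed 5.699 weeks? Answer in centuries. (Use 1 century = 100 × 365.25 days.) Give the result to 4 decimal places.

4109 h = 0.00468743 century and 5.699 wk = 0.00109221 century.
0.00468743 − 0.00109221 ≈ 0.0036 century.

0.0036 centuries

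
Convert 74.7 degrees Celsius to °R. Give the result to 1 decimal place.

626.1 °R

°R = (°C + 273.15) × 9/5.
Applying the formula gives 626.1 °R.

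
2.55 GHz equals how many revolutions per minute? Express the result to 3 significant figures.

1 GHz = 6.00000e+10 rpm.
Thus 2.55 × 6.00000e+10 ≈ 1.53e+11 rpm.

1.53e+11 rpm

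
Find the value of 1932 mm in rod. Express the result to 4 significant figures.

1 mm = 0.000198839 rod.
Thus 1932 × 0.000198839 ≈ 0.3842 rod.

0.3842 rod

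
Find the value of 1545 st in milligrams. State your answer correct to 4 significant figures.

9.811e+9 milligrams

1 st = 6.35029e+6 milligrams.
So 1545 × 6.35029e+6 ≈ 9.811e+9 mg.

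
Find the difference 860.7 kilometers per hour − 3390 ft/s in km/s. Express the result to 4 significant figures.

-0.7942 kilometers per second

860.7 km/h = 0.239083 km/s and 3390 ft/s = 1.03327 km/s.
0.239083 − 1.03327 ≈ -0.7942 km/s.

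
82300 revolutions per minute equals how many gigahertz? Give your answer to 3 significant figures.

1.37e-6 gigahertz

1 revolution per minute = 1.66667e-11 GHz.
Thus 82300 × 1.66667e-11 ≈ 1.37e-6 GHz.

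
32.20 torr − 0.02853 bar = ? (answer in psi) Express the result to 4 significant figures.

32.20 torr = 0.622644 psi and 0.02853 bar = 0.413793 psi.
0.622644 − 0.413793 ≈ 0.2089 psi.

0.2089 psi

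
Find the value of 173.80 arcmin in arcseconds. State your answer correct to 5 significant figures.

1 arcminute = 60.0000 arcsec.
So 173.80 × 60.0000 ≈ 10428 arcsec.

10428 arcsec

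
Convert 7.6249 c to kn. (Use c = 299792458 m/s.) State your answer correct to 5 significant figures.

4.4434 × 10^9 knots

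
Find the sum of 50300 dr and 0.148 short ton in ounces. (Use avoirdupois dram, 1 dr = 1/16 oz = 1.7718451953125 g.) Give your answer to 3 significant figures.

7880 ounces

50300 dr = 3143.75 oz and 0.148 short ton = 4736.00 oz.
3143.75 + 4736.00 ≈ 7880 oz.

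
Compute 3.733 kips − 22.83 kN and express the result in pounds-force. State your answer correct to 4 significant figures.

-1399 lbf

3.733 kip = 3733.00 lbf and 22.83 kN = 5132.39 lbf.
3733.00 − 5132.39 ≈ -1399 lbf.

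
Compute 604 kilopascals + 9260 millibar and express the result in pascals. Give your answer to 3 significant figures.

604 kPa = 604000 Pa and 9260 mbar = 926000 Pa.
604000 + 926000 ≈ 1.53 × 10^6 Pa.

1.53 × 10^6 pascals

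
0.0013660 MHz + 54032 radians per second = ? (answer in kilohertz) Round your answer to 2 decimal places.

9.97 kHz

0.0013660 MHz = 1.36600 kHz and 54032 rad/s = 8.59946 kHz.
1.36600 + 8.59946 ≈ 9.97 kHz.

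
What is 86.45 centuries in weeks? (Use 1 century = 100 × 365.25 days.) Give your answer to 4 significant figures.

1 century = 5217.86 weeks.
Thus 86.45 × 5217.86 ≈ 451100 wk.

451100 wk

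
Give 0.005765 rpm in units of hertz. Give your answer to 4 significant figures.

1 revolution per minute = 0.0166667 Hz.
So 0.005765 × 0.0166667 ≈ 9.608e-5 Hz.

9.608e-5 Hz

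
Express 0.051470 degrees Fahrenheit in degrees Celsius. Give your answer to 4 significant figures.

-17.75 °C

°F = °C × 9/5 + 32.
Applying the formula gives -17.75 °C.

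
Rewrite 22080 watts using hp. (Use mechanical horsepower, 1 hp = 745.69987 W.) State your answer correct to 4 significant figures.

1 W = 0.00134102 hp.
Thus 22080 × 0.00134102 ≈ 29.61 hp.

29.61 hp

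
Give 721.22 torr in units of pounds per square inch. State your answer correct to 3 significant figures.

13.9 psi

1 torr = 0.0193368 psi.
721.22 × 0.0193368 ≈ 13.9 psi.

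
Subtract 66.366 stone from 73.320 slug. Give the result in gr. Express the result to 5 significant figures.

1.0009 × 10^7 gr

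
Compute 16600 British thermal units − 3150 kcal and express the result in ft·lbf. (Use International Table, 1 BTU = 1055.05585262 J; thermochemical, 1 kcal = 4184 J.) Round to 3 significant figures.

3.20 × 10^6 ft·lbf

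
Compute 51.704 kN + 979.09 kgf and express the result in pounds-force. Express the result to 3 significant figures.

13800 lbf

51.704 kN = 11623.5 lbf and 979.09 kgf = 2158.52 lbf.
11623.5 + 2158.52 ≈ 13800 lbf.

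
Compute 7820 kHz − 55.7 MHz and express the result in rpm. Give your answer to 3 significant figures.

7820 kHz = 4.69200 × 10^8 rpm and 55.7 MHz = 3.34200 × 10^9 rpm.
4.69200 × 10^8 − 3.34200 × 10^9 ≈ -2.87 × 10^9 rpm.

-2.87 × 10^9 rpm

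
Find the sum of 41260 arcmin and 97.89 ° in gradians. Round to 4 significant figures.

41260 arcmin = 764.074 grad and 97.89 ° = 108.767 grad.
764.074 + 108.767 ≈ 872.8 grad.

872.8 grad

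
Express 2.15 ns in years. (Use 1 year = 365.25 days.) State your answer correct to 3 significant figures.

1 nanosecond = 3.16881e-17 years.
Then 2.15 × 3.16881e-17 ≈ 6.81e-17 yr.

6.81e-17 yr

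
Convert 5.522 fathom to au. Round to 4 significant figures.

6.751e-11 au

1 fathom = 1.22248e-11 astronomical units.
Thus 5.522 × 1.22248e-11 ≈ 6.751e-11 au.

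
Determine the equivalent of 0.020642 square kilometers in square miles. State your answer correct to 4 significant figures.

0.007970 mi²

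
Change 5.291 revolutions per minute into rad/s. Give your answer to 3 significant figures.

1 rpm = 0.104720 rad/s.
Thus 5.291 × 0.104720 ≈ 0.554 rad/s.

0.554 radians per second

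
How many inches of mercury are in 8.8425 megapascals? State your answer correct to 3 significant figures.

1 MPa = 295.300 inHg.
8.8425 × 295.300 ≈ 2610 inHg.

2610 inHg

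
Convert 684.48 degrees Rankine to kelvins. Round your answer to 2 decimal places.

380.27 K

°R = K × 9/5.
Applying the formula gives 380.27 K.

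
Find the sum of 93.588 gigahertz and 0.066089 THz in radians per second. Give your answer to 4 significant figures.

1.003e+12 radians per second

93.588 GHz = 5.88031e+11 rad/s and 0.066089 THz = 4.15249e+11 rad/s.
5.88031e+11 + 4.15249e+11 ≈ 1.003e+12 rad/s.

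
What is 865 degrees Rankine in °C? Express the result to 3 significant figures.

°R = (°C + 273.15) × 9/5.
Applying the formula gives 207 °C.

207 °C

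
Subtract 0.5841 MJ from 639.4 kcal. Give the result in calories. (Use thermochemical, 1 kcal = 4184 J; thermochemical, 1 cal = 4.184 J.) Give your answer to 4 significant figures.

499800 cal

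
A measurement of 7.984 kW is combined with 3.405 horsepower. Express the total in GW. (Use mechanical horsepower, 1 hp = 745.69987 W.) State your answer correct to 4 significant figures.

1.052e-5 GW

7.984 kW = 7.98400e-6 GW and 3.405 hp = 2.53911e-6 GW.
7.98400e-6 + 2.53911e-6 ≈ 1.052e-5 GW.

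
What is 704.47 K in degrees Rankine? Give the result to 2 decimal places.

1268.05 °R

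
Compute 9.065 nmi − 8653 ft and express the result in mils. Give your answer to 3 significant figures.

9.065 nmi = 6.60960e+8 mil and 8653 ft = 1.03836e+8 mil.
6.60960e+8 − 1.03836e+8 ≈ 5.57e+8 mil.

5.57e+8 mil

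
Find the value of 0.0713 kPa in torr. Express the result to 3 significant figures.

0.535 torr

1 kPa = 7.50062 torr.
0.0713 × 7.50062 ≈ 0.535 torr.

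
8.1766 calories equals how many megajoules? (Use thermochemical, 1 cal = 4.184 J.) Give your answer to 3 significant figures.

3.42e-5 megajoules

1 cal = 4.18400e-6 MJ.
8.1766 × 4.18400e-6 ≈ 3.42e-5 MJ.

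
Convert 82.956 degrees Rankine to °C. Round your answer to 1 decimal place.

-227.1 °C

°R = (°C + 273.15) × 9/5.
Applying the formula gives -227.1 °C.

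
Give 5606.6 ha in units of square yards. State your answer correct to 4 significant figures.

6.705e+7 yd²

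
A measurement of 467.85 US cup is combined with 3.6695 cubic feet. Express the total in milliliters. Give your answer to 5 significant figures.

467.85 US cup = 110688 mL and 3.6695 ft³ = 103909 mL.
110688 + 103909 ≈ 214600 mL.

214600 mL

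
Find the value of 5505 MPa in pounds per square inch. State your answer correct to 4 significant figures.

798400 psi

1 MPa = 145.038 psi.
Thus 5505 × 145.038 ≈ 798400 psi.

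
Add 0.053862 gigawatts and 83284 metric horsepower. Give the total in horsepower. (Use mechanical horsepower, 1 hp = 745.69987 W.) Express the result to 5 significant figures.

154370 hp

0.053862 GW = 72230.1 hp and 83284 PS = 82144.7 hp.
72230.1 + 82144.7 ≈ 154370 hp.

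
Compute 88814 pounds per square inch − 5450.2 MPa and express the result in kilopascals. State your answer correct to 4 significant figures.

88814 psi = 612351 kPa and 5450.2 MPa = 5.45020e+6 kPa.
612351 − 5.45020e+6 ≈ -4.838e+6 kPa.

-4.838e+6 kPa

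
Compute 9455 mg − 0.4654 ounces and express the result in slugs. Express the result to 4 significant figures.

9455 mg = 0.000647873 slug and 0.4654 oz = 0.000904067 slug.
0.000647873 − 0.000904067 ≈ -0.0002562 slug.

-0.0002562 slugs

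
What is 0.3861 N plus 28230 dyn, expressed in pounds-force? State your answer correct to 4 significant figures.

0.1503 lbf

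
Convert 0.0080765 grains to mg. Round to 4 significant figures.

0.5233 mg

1 gr = 64.7989 milligrams.
Thus 0.0080765 × 64.7989 ≈ 0.5233 mg.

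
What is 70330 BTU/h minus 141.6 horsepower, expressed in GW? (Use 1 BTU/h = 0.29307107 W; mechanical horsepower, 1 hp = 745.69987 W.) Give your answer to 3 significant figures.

70330 BTU/h = 2.06117 × 10^-5 GW and 141.6 hp = 0.000105591 GW.
2.06117 × 10^-5 − 0.000105591 ≈ -8.50 × 10^-5 GW.

-8.50 × 10^-5 GW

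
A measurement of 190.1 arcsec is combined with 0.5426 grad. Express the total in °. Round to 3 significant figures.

0.541 degrees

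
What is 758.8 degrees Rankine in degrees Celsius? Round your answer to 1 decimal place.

148.4 degrees Celsius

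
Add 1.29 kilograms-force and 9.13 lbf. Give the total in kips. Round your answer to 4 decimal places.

0.0120 kips

1.29 kgf = 0.00284396 kip and 9.13 lbf = 0.00913000 kip.
0.00284396 + 0.00913000 ≈ 0.0120 kip.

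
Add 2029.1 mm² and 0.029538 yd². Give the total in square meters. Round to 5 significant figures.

0.026727 m²

2029.1 mm² = 0.00202910 m² and 0.029538 yd² = 0.0246975 m².
0.00202910 + 0.0246975 ≈ 0.026727 m².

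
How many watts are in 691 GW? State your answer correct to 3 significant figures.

1 GW = 1.00000 × 10^9 watts.
Thus 691 × 1.00000 × 10^9 ≈ 6.91 × 10^11 W.

6.91 × 10^11 watts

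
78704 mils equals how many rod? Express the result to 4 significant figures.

1 mil = 5.05051e-6 rods.
Then 78704 × 5.05051e-6 ≈ 0.3975 rod.

0.3975 rod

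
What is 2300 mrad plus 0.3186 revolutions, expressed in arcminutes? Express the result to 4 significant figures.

14790 arcmin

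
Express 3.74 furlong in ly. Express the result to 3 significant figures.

7.95e-14 light-years

1 furlong = 2.12635e-14 ly.
3.74 × 2.12635e-14 ≈ 7.95e-14 ly.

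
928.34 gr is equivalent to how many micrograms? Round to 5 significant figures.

6.0155 × 10^7 micrograms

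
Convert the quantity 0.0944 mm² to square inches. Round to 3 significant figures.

0.000146 square inches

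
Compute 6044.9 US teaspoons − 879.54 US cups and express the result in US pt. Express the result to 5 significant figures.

6044.9 US tsp = 62.9677 US pt and 879.54 US cup = 439.770 US pt.
62.9677 − 439.770 ≈ -376.80 US pt.

-376.80 US pints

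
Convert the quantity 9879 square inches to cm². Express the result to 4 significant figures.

1 in² = 6.45160 square centimeters.
9879 × 6.45160 ≈ 63740 cm².

63740 cm²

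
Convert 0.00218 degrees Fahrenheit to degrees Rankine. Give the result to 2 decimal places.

459.67 °R

°R = °F + 459.67.
Applying the formula gives 459.67 °R.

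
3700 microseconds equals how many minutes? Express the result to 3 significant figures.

6.17e-5 min

1 microsecond = 1.66667e-8 min.
So 3700 × 1.66667e-8 ≈ 6.17e-5 min.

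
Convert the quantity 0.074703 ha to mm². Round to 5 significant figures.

7.4703 × 10^8 mm²

1 hectare = 1.00000 × 10^10 mm².
0.074703 × 1.00000 × 10^10 ≈ 7.4703 × 10^8 mm².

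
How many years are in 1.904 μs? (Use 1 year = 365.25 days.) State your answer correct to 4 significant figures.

1 microsecond = 3.16881e-14 yr.
Thus 1.904 × 3.16881e-14 ≈ 6.033e-14 yr.

6.033e-14 yr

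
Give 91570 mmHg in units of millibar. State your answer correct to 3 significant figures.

1 millimeter of mercury = 1.33322 mbar.
Thus 91570 × 1.33322 ≈ 122000 mbar.

122000 mbar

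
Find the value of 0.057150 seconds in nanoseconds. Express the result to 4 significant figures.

5.715 × 10^7 nanoseconds

1 s = 1.00000 × 10^9 ns.
0.057150 × 1.00000 × 10^9 ≈ 5.715 × 10^7 ns.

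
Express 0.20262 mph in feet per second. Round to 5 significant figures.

0.29718 feet per second

1 mph = 1.46667 feet per second.
Then 0.20262 × 1.46667 ≈ 0.29718 ft/s.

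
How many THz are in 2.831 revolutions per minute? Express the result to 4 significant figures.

4.718e-14 THz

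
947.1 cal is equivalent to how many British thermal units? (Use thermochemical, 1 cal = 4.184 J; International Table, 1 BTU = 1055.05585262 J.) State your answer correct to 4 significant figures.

1 cal = 0.00396567 BTU.
Then 947.1 × 0.00396567 ≈ 3.756 BTU.

3.756 BTU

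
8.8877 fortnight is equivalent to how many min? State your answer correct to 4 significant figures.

179200 min

1 fortnight = 20160.0 minutes.
8.8877 × 20160.0 ≈ 179200 min.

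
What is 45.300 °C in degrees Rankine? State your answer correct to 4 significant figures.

°R = (°C + 273.15) × 9/5.
Applying the formula gives 573.2 °R.

573.2 °R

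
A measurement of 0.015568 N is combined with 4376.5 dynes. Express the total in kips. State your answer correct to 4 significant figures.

1.334 × 10^-5 kip

0.015568 N = 3.49983 × 10^-6 kip and 4376.5 dyn = 9.83876 × 10^-6 kip.
3.49983 × 10^-6 + 9.83876 × 10^-6 ≈ 1.334 × 10^-5 kip.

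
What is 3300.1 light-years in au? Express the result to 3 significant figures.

2.09e+8 au

1 light-year = 63241.1 astronomical units.
Thus 3300.1 × 63241.1 ≈ 2.09e+8 au.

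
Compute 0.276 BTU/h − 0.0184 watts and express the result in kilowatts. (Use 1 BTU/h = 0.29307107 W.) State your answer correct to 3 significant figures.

0.276 BTU/h = 8.08876 × 10^-5 kW and 0.0184 W = 1.84000 × 10^-5 kW.
8.08876 × 10^-5 − 1.84000 × 10^-5 ≈ 6.25 × 10^-5 kW.

6.25 × 10^-5 kW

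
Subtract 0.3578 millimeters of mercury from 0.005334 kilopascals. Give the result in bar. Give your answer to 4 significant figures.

0.005334 kPa = 5.33400 × 10^-5 bar and 0.3578 mmHg = 0.000477028 bar.
5.33400 × 10^-5 − 0.000477028 ≈ -0.0004237 bar.

-0.0004237 bar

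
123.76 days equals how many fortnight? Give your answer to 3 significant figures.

1 day = 0.0714286 fortnight.
So 123.76 × 0.0714286 ≈ 8.84 fortnight.

8.84 fortnight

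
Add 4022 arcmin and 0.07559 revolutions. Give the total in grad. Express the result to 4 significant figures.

104.7 grad

4022 arcmin = 74.4815 grad and 0.07559 rev = 30.2360 grad.
74.4815 + 30.2360 ≈ 104.7 grad.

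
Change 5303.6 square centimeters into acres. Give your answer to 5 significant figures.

0.00013105 acre

1 cm² = 2.47105e-8 acre.
Thus 5303.6 × 2.47105e-8 ≈ 0.00013105 acre.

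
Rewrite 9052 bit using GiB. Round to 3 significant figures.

1.05 × 10^-6 GiB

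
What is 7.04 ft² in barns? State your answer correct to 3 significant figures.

6.54 × 10^27 barn

1 ft² = 9.29030 × 10^26 barns.
Thus 7.04 × 9.29030 × 10^26 ≈ 6.54 × 10^27 barn.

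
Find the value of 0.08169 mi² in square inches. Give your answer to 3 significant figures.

3.28 × 10^8 in²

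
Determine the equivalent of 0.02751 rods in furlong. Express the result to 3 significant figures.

1 rod = 0.0250000 furlong.
So 0.02751 × 0.0250000 ≈ 0.000688 furlong.

0.000688 furlong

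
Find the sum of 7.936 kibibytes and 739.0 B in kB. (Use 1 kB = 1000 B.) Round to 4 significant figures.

7.936 KiB = 8.12646 kB and 739.0 B = 0.739000 kB.
8.12646 + 0.739000 ≈ 8.865 kB.

8.865 kB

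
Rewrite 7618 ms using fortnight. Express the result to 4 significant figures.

1 millisecond = 8.26720e-10 fortnights.
Thus 7618 × 8.26720e-10 ≈ 6.298e-6 fortnight.

6.298e-6 fortnight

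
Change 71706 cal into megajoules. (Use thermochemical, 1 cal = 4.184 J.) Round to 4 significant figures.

1 cal = 4.18400 × 10^-6 MJ.
71706 × 4.18400 × 10^-6 ≈ 0.3000 MJ.

0.3000 MJ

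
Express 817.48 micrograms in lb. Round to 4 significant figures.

1.802e-6 lb

1 microgram = 2.20462e-9 lb.
So 817.48 × 2.20462e-9 ≈ 1.802e-6 lb.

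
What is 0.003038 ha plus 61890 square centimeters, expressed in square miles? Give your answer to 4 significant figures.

0.003038 ha = 1.17298 × 10^-5 mi² and 61890 cm² = 2.38959 × 10^-6 mi².
1.17298 × 10^-5 + 2.38959 × 10^-6 ≈ 1.412 × 10^-5 mi².

1.412 × 10^-5 mi²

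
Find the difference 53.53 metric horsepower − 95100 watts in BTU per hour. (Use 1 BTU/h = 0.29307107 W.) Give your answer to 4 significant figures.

-190200 BTU/h

53.53 PS = 134340 BTU/h and 95100 W = 324495 BTU/h.
134340 − 324495 ≈ -190200 BTU/h.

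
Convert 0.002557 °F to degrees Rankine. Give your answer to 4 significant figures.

°R = °F + 459.67.
Applying the formula gives 459.7 °R.

459.7 degrees Rankine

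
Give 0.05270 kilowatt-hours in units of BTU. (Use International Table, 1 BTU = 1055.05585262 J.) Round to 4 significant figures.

179.8 British thermal units

1 kilowatt-hour = 3412.14 BTU.
Thus 0.05270 × 3412.14 ≈ 179.8 BTU.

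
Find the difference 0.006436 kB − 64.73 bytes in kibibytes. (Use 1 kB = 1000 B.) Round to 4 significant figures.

0.006436 kB = 0.00628516 KiB and 64.73 B = 0.0632129 KiB.
0.00628516 − 0.0632129 ≈ -0.05693 KiB.

-0.05693 KiB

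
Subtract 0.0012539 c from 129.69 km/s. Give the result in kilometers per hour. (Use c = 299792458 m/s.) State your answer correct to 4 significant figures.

-886400 km/h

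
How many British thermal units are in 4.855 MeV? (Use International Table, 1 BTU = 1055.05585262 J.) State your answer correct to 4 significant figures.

1 MeV = 1.51857 × 10^-16 BTU.
So 4.855 × 1.51857 × 10^-16 ≈ 7.373 × 10^-16 BTU.

7.373 × 10^-16 British thermal units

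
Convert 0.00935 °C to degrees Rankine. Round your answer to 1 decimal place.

°R = (°C + 273.15) × 9/5.
Applying the formula gives 491.7 °R.

491.7 °R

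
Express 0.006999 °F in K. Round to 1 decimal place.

K = (°F + 459.67) × 5/9.
Applying the formula gives 255.4 K.

255.4 K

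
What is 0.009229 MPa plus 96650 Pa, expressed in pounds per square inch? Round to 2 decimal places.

15.36 psi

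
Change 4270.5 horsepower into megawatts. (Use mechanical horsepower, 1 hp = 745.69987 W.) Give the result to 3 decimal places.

3.185 megawatts

1 hp = 0.000745700 MW.
So 4270.5 × 0.000745700 ≈ 3.185 MW.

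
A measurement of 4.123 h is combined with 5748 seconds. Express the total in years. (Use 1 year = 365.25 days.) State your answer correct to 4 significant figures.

4.123 h = 0.000470340 yr and 5748 s = 0.000182143 yr.
0.000470340 + 0.000182143 ≈ 0.0006525 yr.

0.0006525 yr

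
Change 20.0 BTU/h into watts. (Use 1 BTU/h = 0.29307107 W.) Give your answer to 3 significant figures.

5.86 watts

1 BTU/h = 0.293071 watts.
Then 20.0 × 0.293071 ≈ 5.86 W.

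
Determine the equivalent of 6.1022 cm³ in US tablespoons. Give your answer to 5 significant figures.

0.41268 US tbsp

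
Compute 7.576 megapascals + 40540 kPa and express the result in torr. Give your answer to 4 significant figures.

360900 torr

7.576 MPa = 56824.7 torr and 40540 kPa = 304075 torr.
56824.7 + 304075 ≈ 360900 torr.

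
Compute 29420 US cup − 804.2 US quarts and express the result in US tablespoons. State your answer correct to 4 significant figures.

419300 US tbsp

29420 US cup = 470720 US tbsp and 804.2 US qt = 51468.8 US tbsp.
470720 − 51468.8 ≈ 419300 US tbsp.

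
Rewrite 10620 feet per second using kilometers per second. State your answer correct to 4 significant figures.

3.237 km/s

1 ft/s = 0.000304800 kilometers per second.
10620 × 0.000304800 ≈ 3.237 km/s.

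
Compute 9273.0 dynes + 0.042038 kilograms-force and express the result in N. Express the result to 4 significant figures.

0.5050 N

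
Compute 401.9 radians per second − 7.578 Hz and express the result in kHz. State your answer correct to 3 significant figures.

401.9 rad/s = 0.0639644 kHz and 7.578 Hz = 0.00757800 kHz.
0.0639644 − 0.00757800 ≈ 0.0564 kHz.

0.0564 kilohertz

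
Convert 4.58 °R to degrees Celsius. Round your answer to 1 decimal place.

-270.6 degrees Celsius

°R = (°C + 273.15) × 9/5.
Applying the formula gives -270.6 °C.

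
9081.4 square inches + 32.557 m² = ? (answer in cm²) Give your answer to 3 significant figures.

9081.4 in² = 58589.6 cm² and 32.557 m² = 325570 cm².
58589.6 + 325570 ≈ 384000 cm².

384000 cm²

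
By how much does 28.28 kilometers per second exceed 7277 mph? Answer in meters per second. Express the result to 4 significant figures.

25030 m/s

28.28 km/s = 28280.0 m/s and 7277 mph = 3253.11 m/s.
28280.0 − 3253.11 ≈ 25030 m/s.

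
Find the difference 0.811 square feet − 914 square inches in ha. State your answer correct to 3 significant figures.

-5.14 × 10^-5 ha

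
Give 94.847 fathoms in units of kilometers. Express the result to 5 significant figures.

0.17346 km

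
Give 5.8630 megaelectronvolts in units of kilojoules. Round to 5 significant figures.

9.3936 × 10^-16 kilojoules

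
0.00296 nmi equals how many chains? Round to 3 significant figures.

0.273 chain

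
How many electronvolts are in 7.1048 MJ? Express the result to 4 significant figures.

4.434e+25 electronvolts

1 megajoule = 6.24151e+24 eV.
So 7.1048 × 6.24151e+24 ≈ 4.434e+25 eV.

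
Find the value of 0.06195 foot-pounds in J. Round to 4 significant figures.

0.08399 J

1 foot-pound = 1.35582 joules.
So 0.06195 × 1.35582 ≈ 0.08399 J.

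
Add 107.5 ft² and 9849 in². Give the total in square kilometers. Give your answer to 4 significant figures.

1.634 × 10^-5 square kilometers

107.5 ft² = 9.98708 × 10^-6 km² and 9849 in² = 6.35418 × 10^-6 km².
9.98708 × 10^-6 + 6.35418 × 10^-6 ≈ 1.634 × 10^-5 km².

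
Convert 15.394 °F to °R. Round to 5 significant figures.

475.06 degrees Rankine

°R = °F + 459.67.
Applying the formula gives 475.06 °R.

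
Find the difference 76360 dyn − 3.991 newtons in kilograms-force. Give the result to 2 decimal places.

-0.33 kgf

76360 dyn = 0.0778655 kgf and 3.991 N = 0.406969 kgf.
0.0778655 − 0.406969 ≈ -0.33 kgf.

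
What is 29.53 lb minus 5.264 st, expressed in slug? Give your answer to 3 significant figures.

29.53 lb = 0.917820 slug and 5.264 st = 2.29054 slug.
0.917820 − 2.29054 ≈ -1.37 slug.

-1.37 slug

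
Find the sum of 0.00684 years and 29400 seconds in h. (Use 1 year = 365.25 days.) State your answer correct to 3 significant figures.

68.1 hours

0.00684 yr = 59.9594 h and 29400 s = 8.16667 h.
59.9594 + 8.16667 ≈ 68.1 h.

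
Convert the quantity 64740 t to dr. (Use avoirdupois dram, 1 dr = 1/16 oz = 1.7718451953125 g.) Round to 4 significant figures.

3.654 × 10^10 drams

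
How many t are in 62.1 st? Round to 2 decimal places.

1 stone = 0.00635029 t.
Thus 62.1 × 0.00635029 ≈ 0.39 t.

0.39 t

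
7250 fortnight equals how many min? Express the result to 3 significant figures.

1.46e+8 min

1 fortnight = 20160.0 min.
So 7250 × 20160.0 ≈ 1.46e+8 min.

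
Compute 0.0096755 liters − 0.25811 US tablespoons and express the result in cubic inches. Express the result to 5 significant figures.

0.35753 in³

0.0096755 L = 0.590435 in³ and 0.25811 US tbsp = 0.232904 in³.
0.590435 − 0.232904 ≈ 0.35753 in³.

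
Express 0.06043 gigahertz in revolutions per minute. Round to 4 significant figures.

3.626e+9 rpm

1 GHz = 6.00000e+10 rpm.
0.06043 × 6.00000e+10 ≈ 3.626e+9 rpm.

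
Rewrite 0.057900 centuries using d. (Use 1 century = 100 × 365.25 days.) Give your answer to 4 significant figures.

1 century = 36525.0 days.
So 0.057900 × 36525.0 ≈ 2115 d.

2115 days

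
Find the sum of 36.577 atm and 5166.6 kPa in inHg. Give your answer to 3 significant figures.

2620 inHg

36.577 atm = 1094.43 inHg and 5166.6 kPa = 1525.70 inHg.
1094.43 + 1525.70 ≈ 2620 inHg.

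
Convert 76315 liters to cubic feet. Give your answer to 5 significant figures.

2695.0 ft³

1 liter = 0.0353147 ft³.
So 76315 × 0.0353147 ≈ 2695.0 ft³.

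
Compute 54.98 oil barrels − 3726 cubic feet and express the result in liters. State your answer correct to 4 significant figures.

-96770 L

54.98 bbl = 8741.12 L and 3726 ft³ = 105509 L.
8741.12 − 105509 ≈ -96770 L.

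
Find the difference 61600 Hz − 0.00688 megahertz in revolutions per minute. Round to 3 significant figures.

3.28e+6 revolutions per minute

61600 Hz = 3.69600e+6 rpm and 0.00688 MHz = 412800 rpm.
3.69600e+6 − 412800 ≈ 3.28e+6 rpm.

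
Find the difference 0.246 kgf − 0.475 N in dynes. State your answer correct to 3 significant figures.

0.246 kgf = 241244 dyn and 0.475 N = 47500.0 dyn.
241244 − 47500.0 ≈ 194000 dyn.

194000 dyn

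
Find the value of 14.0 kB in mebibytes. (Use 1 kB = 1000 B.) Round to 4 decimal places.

0.0134 mebibytes

1 kB = 0.000953674 mebibytes.
So 14.0 × 0.000953674 ≈ 0.0134 MiB.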